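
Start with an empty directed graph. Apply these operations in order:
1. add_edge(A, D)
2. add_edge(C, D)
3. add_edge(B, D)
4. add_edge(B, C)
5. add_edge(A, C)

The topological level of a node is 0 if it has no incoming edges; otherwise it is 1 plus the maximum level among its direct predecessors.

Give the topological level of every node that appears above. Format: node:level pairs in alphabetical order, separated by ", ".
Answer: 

Op 1: add_edge(A, D). Edges now: 1
Op 2: add_edge(C, D). Edges now: 2
Op 3: add_edge(B, D). Edges now: 3
Op 4: add_edge(B, C). Edges now: 4
Op 5: add_edge(A, C). Edges now: 5
Compute levels (Kahn BFS):
  sources (in-degree 0): A, B
  process A: level=0
    A->C: in-degree(C)=1, level(C)>=1
    A->D: in-degree(D)=2, level(D)>=1
  process B: level=0
    B->C: in-degree(C)=0, level(C)=1, enqueue
    B->D: in-degree(D)=1, level(D)>=1
  process C: level=1
    C->D: in-degree(D)=0, level(D)=2, enqueue
  process D: level=2
All levels: A:0, B:0, C:1, D:2

Answer: A:0, B:0, C:1, D:2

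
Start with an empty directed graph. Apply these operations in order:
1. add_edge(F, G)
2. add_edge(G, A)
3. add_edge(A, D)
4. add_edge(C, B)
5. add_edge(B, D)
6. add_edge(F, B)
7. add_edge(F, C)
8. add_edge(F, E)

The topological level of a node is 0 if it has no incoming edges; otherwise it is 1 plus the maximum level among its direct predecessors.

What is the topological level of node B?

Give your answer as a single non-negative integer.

Answer: 2

Derivation:
Op 1: add_edge(F, G). Edges now: 1
Op 2: add_edge(G, A). Edges now: 2
Op 3: add_edge(A, D). Edges now: 3
Op 4: add_edge(C, B). Edges now: 4
Op 5: add_edge(B, D). Edges now: 5
Op 6: add_edge(F, B). Edges now: 6
Op 7: add_edge(F, C). Edges now: 7
Op 8: add_edge(F, E). Edges now: 8
Compute levels (Kahn BFS):
  sources (in-degree 0): F
  process F: level=0
    F->B: in-degree(B)=1, level(B)>=1
    F->C: in-degree(C)=0, level(C)=1, enqueue
    F->E: in-degree(E)=0, level(E)=1, enqueue
    F->G: in-degree(G)=0, level(G)=1, enqueue
  process C: level=1
    C->B: in-degree(B)=0, level(B)=2, enqueue
  process E: level=1
  process G: level=1
    G->A: in-degree(A)=0, level(A)=2, enqueue
  process B: level=2
    B->D: in-degree(D)=1, level(D)>=3
  process A: level=2
    A->D: in-degree(D)=0, level(D)=3, enqueue
  process D: level=3
All levels: A:2, B:2, C:1, D:3, E:1, F:0, G:1
level(B) = 2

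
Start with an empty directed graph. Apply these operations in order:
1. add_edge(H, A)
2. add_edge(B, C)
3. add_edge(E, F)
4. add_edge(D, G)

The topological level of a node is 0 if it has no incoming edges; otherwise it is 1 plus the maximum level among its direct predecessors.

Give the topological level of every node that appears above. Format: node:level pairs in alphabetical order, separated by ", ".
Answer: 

Op 1: add_edge(H, A). Edges now: 1
Op 2: add_edge(B, C). Edges now: 2
Op 3: add_edge(E, F). Edges now: 3
Op 4: add_edge(D, G). Edges now: 4
Compute levels (Kahn BFS):
  sources (in-degree 0): B, D, E, H
  process B: level=0
    B->C: in-degree(C)=0, level(C)=1, enqueue
  process D: level=0
    D->G: in-degree(G)=0, level(G)=1, enqueue
  process E: level=0
    E->F: in-degree(F)=0, level(F)=1, enqueue
  process H: level=0
    H->A: in-degree(A)=0, level(A)=1, enqueue
  process C: level=1
  process G: level=1
  process F: level=1
  process A: level=1
All levels: A:1, B:0, C:1, D:0, E:0, F:1, G:1, H:0

Answer: A:1, B:0, C:1, D:0, E:0, F:1, G:1, H:0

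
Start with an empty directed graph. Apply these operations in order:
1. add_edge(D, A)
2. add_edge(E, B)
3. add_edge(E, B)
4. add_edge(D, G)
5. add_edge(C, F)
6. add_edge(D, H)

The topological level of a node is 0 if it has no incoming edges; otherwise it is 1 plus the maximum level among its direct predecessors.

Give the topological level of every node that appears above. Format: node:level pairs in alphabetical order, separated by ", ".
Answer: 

Op 1: add_edge(D, A). Edges now: 1
Op 2: add_edge(E, B). Edges now: 2
Op 3: add_edge(E, B) (duplicate, no change). Edges now: 2
Op 4: add_edge(D, G). Edges now: 3
Op 5: add_edge(C, F). Edges now: 4
Op 6: add_edge(D, H). Edges now: 5
Compute levels (Kahn BFS):
  sources (in-degree 0): C, D, E
  process C: level=0
    C->F: in-degree(F)=0, level(F)=1, enqueue
  process D: level=0
    D->A: in-degree(A)=0, level(A)=1, enqueue
    D->G: in-degree(G)=0, level(G)=1, enqueue
    D->H: in-degree(H)=0, level(H)=1, enqueue
  process E: level=0
    E->B: in-degree(B)=0, level(B)=1, enqueue
  process F: level=1
  process A: level=1
  process G: level=1
  process H: level=1
  process B: level=1
All levels: A:1, B:1, C:0, D:0, E:0, F:1, G:1, H:1

Answer: A:1, B:1, C:0, D:0, E:0, F:1, G:1, H:1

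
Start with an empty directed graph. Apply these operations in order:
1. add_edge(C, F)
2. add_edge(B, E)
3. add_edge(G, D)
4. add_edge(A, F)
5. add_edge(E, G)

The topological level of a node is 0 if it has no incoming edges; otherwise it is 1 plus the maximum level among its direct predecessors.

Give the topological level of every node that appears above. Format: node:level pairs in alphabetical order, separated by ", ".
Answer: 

Op 1: add_edge(C, F). Edges now: 1
Op 2: add_edge(B, E). Edges now: 2
Op 3: add_edge(G, D). Edges now: 3
Op 4: add_edge(A, F). Edges now: 4
Op 5: add_edge(E, G). Edges now: 5
Compute levels (Kahn BFS):
  sources (in-degree 0): A, B, C
  process A: level=0
    A->F: in-degree(F)=1, level(F)>=1
  process B: level=0
    B->E: in-degree(E)=0, level(E)=1, enqueue
  process C: level=0
    C->F: in-degree(F)=0, level(F)=1, enqueue
  process E: level=1
    E->G: in-degree(G)=0, level(G)=2, enqueue
  process F: level=1
  process G: level=2
    G->D: in-degree(D)=0, level(D)=3, enqueue
  process D: level=3
All levels: A:0, B:0, C:0, D:3, E:1, F:1, G:2

Answer: A:0, B:0, C:0, D:3, E:1, F:1, G:2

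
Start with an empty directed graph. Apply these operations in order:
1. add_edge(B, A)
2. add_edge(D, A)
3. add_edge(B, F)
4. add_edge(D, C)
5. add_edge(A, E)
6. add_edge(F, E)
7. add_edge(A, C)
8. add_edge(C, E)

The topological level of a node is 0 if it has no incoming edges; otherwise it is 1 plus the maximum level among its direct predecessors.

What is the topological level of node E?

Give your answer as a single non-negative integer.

Answer: 3

Derivation:
Op 1: add_edge(B, A). Edges now: 1
Op 2: add_edge(D, A). Edges now: 2
Op 3: add_edge(B, F). Edges now: 3
Op 4: add_edge(D, C). Edges now: 4
Op 5: add_edge(A, E). Edges now: 5
Op 6: add_edge(F, E). Edges now: 6
Op 7: add_edge(A, C). Edges now: 7
Op 8: add_edge(C, E). Edges now: 8
Compute levels (Kahn BFS):
  sources (in-degree 0): B, D
  process B: level=0
    B->A: in-degree(A)=1, level(A)>=1
    B->F: in-degree(F)=0, level(F)=1, enqueue
  process D: level=0
    D->A: in-degree(A)=0, level(A)=1, enqueue
    D->C: in-degree(C)=1, level(C)>=1
  process F: level=1
    F->E: in-degree(E)=2, level(E)>=2
  process A: level=1
    A->C: in-degree(C)=0, level(C)=2, enqueue
    A->E: in-degree(E)=1, level(E)>=2
  process C: level=2
    C->E: in-degree(E)=0, level(E)=3, enqueue
  process E: level=3
All levels: A:1, B:0, C:2, D:0, E:3, F:1
level(E) = 3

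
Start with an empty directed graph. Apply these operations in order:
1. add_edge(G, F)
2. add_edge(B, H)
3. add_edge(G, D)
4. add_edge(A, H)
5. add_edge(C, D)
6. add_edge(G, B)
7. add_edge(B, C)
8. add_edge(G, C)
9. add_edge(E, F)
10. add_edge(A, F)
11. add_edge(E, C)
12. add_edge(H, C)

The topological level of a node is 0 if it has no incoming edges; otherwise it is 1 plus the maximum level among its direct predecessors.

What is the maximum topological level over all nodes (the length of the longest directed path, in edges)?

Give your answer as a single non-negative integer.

Op 1: add_edge(G, F). Edges now: 1
Op 2: add_edge(B, H). Edges now: 2
Op 3: add_edge(G, D). Edges now: 3
Op 4: add_edge(A, H). Edges now: 4
Op 5: add_edge(C, D). Edges now: 5
Op 6: add_edge(G, B). Edges now: 6
Op 7: add_edge(B, C). Edges now: 7
Op 8: add_edge(G, C). Edges now: 8
Op 9: add_edge(E, F). Edges now: 9
Op 10: add_edge(A, F). Edges now: 10
Op 11: add_edge(E, C). Edges now: 11
Op 12: add_edge(H, C). Edges now: 12
Compute levels (Kahn BFS):
  sources (in-degree 0): A, E, G
  process A: level=0
    A->F: in-degree(F)=2, level(F)>=1
    A->H: in-degree(H)=1, level(H)>=1
  process E: level=0
    E->C: in-degree(C)=3, level(C)>=1
    E->F: in-degree(F)=1, level(F)>=1
  process G: level=0
    G->B: in-degree(B)=0, level(B)=1, enqueue
    G->C: in-degree(C)=2, level(C)>=1
    G->D: in-degree(D)=1, level(D)>=1
    G->F: in-degree(F)=0, level(F)=1, enqueue
  process B: level=1
    B->C: in-degree(C)=1, level(C)>=2
    B->H: in-degree(H)=0, level(H)=2, enqueue
  process F: level=1
  process H: level=2
    H->C: in-degree(C)=0, level(C)=3, enqueue
  process C: level=3
    C->D: in-degree(D)=0, level(D)=4, enqueue
  process D: level=4
All levels: A:0, B:1, C:3, D:4, E:0, F:1, G:0, H:2
max level = 4

Answer: 4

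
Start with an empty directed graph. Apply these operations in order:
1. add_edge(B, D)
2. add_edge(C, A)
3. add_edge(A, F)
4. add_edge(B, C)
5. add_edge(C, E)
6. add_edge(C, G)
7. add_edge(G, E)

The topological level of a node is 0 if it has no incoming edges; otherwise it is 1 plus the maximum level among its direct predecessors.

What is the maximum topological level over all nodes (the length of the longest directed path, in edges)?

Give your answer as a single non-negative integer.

Answer: 3

Derivation:
Op 1: add_edge(B, D). Edges now: 1
Op 2: add_edge(C, A). Edges now: 2
Op 3: add_edge(A, F). Edges now: 3
Op 4: add_edge(B, C). Edges now: 4
Op 5: add_edge(C, E). Edges now: 5
Op 6: add_edge(C, G). Edges now: 6
Op 7: add_edge(G, E). Edges now: 7
Compute levels (Kahn BFS):
  sources (in-degree 0): B
  process B: level=0
    B->C: in-degree(C)=0, level(C)=1, enqueue
    B->D: in-degree(D)=0, level(D)=1, enqueue
  process C: level=1
    C->A: in-degree(A)=0, level(A)=2, enqueue
    C->E: in-degree(E)=1, level(E)>=2
    C->G: in-degree(G)=0, level(G)=2, enqueue
  process D: level=1
  process A: level=2
    A->F: in-degree(F)=0, level(F)=3, enqueue
  process G: level=2
    G->E: in-degree(E)=0, level(E)=3, enqueue
  process F: level=3
  process E: level=3
All levels: A:2, B:0, C:1, D:1, E:3, F:3, G:2
max level = 3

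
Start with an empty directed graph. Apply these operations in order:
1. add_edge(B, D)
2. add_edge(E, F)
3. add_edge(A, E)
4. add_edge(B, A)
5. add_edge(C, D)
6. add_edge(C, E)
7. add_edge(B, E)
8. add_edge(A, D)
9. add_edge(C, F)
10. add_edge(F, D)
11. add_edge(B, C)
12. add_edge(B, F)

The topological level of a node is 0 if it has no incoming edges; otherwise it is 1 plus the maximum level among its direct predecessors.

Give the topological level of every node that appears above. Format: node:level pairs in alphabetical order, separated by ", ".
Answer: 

Answer: A:1, B:0, C:1, D:4, E:2, F:3

Derivation:
Op 1: add_edge(B, D). Edges now: 1
Op 2: add_edge(E, F). Edges now: 2
Op 3: add_edge(A, E). Edges now: 3
Op 4: add_edge(B, A). Edges now: 4
Op 5: add_edge(C, D). Edges now: 5
Op 6: add_edge(C, E). Edges now: 6
Op 7: add_edge(B, E). Edges now: 7
Op 8: add_edge(A, D). Edges now: 8
Op 9: add_edge(C, F). Edges now: 9
Op 10: add_edge(F, D). Edges now: 10
Op 11: add_edge(B, C). Edges now: 11
Op 12: add_edge(B, F). Edges now: 12
Compute levels (Kahn BFS):
  sources (in-degree 0): B
  process B: level=0
    B->A: in-degree(A)=0, level(A)=1, enqueue
    B->C: in-degree(C)=0, level(C)=1, enqueue
    B->D: in-degree(D)=3, level(D)>=1
    B->E: in-degree(E)=2, level(E)>=1
    B->F: in-degree(F)=2, level(F)>=1
  process A: level=1
    A->D: in-degree(D)=2, level(D)>=2
    A->E: in-degree(E)=1, level(E)>=2
  process C: level=1
    C->D: in-degree(D)=1, level(D)>=2
    C->E: in-degree(E)=0, level(E)=2, enqueue
    C->F: in-degree(F)=1, level(F)>=2
  process E: level=2
    E->F: in-degree(F)=0, level(F)=3, enqueue
  process F: level=3
    F->D: in-degree(D)=0, level(D)=4, enqueue
  process D: level=4
All levels: A:1, B:0, C:1, D:4, E:2, F:3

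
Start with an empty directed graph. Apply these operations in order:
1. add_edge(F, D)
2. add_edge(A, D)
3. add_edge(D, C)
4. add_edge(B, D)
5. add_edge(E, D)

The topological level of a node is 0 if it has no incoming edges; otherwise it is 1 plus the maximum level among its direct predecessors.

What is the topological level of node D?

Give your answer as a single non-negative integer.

Op 1: add_edge(F, D). Edges now: 1
Op 2: add_edge(A, D). Edges now: 2
Op 3: add_edge(D, C). Edges now: 3
Op 4: add_edge(B, D). Edges now: 4
Op 5: add_edge(E, D). Edges now: 5
Compute levels (Kahn BFS):
  sources (in-degree 0): A, B, E, F
  process A: level=0
    A->D: in-degree(D)=3, level(D)>=1
  process B: level=0
    B->D: in-degree(D)=2, level(D)>=1
  process E: level=0
    E->D: in-degree(D)=1, level(D)>=1
  process F: level=0
    F->D: in-degree(D)=0, level(D)=1, enqueue
  process D: level=1
    D->C: in-degree(C)=0, level(C)=2, enqueue
  process C: level=2
All levels: A:0, B:0, C:2, D:1, E:0, F:0
level(D) = 1

Answer: 1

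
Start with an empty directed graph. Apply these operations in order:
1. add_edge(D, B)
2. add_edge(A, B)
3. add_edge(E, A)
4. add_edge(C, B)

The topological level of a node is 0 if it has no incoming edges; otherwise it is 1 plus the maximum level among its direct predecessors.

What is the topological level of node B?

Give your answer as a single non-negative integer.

Op 1: add_edge(D, B). Edges now: 1
Op 2: add_edge(A, B). Edges now: 2
Op 3: add_edge(E, A). Edges now: 3
Op 4: add_edge(C, B). Edges now: 4
Compute levels (Kahn BFS):
  sources (in-degree 0): C, D, E
  process C: level=0
    C->B: in-degree(B)=2, level(B)>=1
  process D: level=0
    D->B: in-degree(B)=1, level(B)>=1
  process E: level=0
    E->A: in-degree(A)=0, level(A)=1, enqueue
  process A: level=1
    A->B: in-degree(B)=0, level(B)=2, enqueue
  process B: level=2
All levels: A:1, B:2, C:0, D:0, E:0
level(B) = 2

Answer: 2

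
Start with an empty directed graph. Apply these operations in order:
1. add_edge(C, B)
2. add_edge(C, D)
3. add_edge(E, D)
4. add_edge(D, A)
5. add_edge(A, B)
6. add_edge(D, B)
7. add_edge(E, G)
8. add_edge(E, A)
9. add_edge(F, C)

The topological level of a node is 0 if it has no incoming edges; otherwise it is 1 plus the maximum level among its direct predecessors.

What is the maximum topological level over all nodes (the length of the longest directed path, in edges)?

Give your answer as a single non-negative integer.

Answer: 4

Derivation:
Op 1: add_edge(C, B). Edges now: 1
Op 2: add_edge(C, D). Edges now: 2
Op 3: add_edge(E, D). Edges now: 3
Op 4: add_edge(D, A). Edges now: 4
Op 5: add_edge(A, B). Edges now: 5
Op 6: add_edge(D, B). Edges now: 6
Op 7: add_edge(E, G). Edges now: 7
Op 8: add_edge(E, A). Edges now: 8
Op 9: add_edge(F, C). Edges now: 9
Compute levels (Kahn BFS):
  sources (in-degree 0): E, F
  process E: level=0
    E->A: in-degree(A)=1, level(A)>=1
    E->D: in-degree(D)=1, level(D)>=1
    E->G: in-degree(G)=0, level(G)=1, enqueue
  process F: level=0
    F->C: in-degree(C)=0, level(C)=1, enqueue
  process G: level=1
  process C: level=1
    C->B: in-degree(B)=2, level(B)>=2
    C->D: in-degree(D)=0, level(D)=2, enqueue
  process D: level=2
    D->A: in-degree(A)=0, level(A)=3, enqueue
    D->B: in-degree(B)=1, level(B)>=3
  process A: level=3
    A->B: in-degree(B)=0, level(B)=4, enqueue
  process B: level=4
All levels: A:3, B:4, C:1, D:2, E:0, F:0, G:1
max level = 4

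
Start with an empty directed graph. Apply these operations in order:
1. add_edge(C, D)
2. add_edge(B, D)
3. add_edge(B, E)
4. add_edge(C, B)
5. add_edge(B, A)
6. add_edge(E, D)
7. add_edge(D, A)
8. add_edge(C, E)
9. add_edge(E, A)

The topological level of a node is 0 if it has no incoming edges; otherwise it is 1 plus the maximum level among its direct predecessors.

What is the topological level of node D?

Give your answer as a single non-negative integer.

Op 1: add_edge(C, D). Edges now: 1
Op 2: add_edge(B, D). Edges now: 2
Op 3: add_edge(B, E). Edges now: 3
Op 4: add_edge(C, B). Edges now: 4
Op 5: add_edge(B, A). Edges now: 5
Op 6: add_edge(E, D). Edges now: 6
Op 7: add_edge(D, A). Edges now: 7
Op 8: add_edge(C, E). Edges now: 8
Op 9: add_edge(E, A). Edges now: 9
Compute levels (Kahn BFS):
  sources (in-degree 0): C
  process C: level=0
    C->B: in-degree(B)=0, level(B)=1, enqueue
    C->D: in-degree(D)=2, level(D)>=1
    C->E: in-degree(E)=1, level(E)>=1
  process B: level=1
    B->A: in-degree(A)=2, level(A)>=2
    B->D: in-degree(D)=1, level(D)>=2
    B->E: in-degree(E)=0, level(E)=2, enqueue
  process E: level=2
    E->A: in-degree(A)=1, level(A)>=3
    E->D: in-degree(D)=0, level(D)=3, enqueue
  process D: level=3
    D->A: in-degree(A)=0, level(A)=4, enqueue
  process A: level=4
All levels: A:4, B:1, C:0, D:3, E:2
level(D) = 3

Answer: 3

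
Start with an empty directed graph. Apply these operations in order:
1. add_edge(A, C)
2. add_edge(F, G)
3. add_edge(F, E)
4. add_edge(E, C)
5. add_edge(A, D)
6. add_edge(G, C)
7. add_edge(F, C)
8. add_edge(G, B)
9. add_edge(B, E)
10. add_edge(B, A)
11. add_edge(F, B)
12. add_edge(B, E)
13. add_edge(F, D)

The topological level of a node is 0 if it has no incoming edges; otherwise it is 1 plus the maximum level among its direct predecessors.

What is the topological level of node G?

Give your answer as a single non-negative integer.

Answer: 1

Derivation:
Op 1: add_edge(A, C). Edges now: 1
Op 2: add_edge(F, G). Edges now: 2
Op 3: add_edge(F, E). Edges now: 3
Op 4: add_edge(E, C). Edges now: 4
Op 5: add_edge(A, D). Edges now: 5
Op 6: add_edge(G, C). Edges now: 6
Op 7: add_edge(F, C). Edges now: 7
Op 8: add_edge(G, B). Edges now: 8
Op 9: add_edge(B, E). Edges now: 9
Op 10: add_edge(B, A). Edges now: 10
Op 11: add_edge(F, B). Edges now: 11
Op 12: add_edge(B, E) (duplicate, no change). Edges now: 11
Op 13: add_edge(F, D). Edges now: 12
Compute levels (Kahn BFS):
  sources (in-degree 0): F
  process F: level=0
    F->B: in-degree(B)=1, level(B)>=1
    F->C: in-degree(C)=3, level(C)>=1
    F->D: in-degree(D)=1, level(D)>=1
    F->E: in-degree(E)=1, level(E)>=1
    F->G: in-degree(G)=0, level(G)=1, enqueue
  process G: level=1
    G->B: in-degree(B)=0, level(B)=2, enqueue
    G->C: in-degree(C)=2, level(C)>=2
  process B: level=2
    B->A: in-degree(A)=0, level(A)=3, enqueue
    B->E: in-degree(E)=0, level(E)=3, enqueue
  process A: level=3
    A->C: in-degree(C)=1, level(C)>=4
    A->D: in-degree(D)=0, level(D)=4, enqueue
  process E: level=3
    E->C: in-degree(C)=0, level(C)=4, enqueue
  process D: level=4
  process C: level=4
All levels: A:3, B:2, C:4, D:4, E:3, F:0, G:1
level(G) = 1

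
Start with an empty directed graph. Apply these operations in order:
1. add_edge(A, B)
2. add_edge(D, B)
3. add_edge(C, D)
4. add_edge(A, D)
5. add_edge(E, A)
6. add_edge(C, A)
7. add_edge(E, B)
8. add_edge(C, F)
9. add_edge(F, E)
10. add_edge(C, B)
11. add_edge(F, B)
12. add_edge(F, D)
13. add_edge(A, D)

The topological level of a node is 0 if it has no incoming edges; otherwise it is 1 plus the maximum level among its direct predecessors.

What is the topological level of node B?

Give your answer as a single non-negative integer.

Answer: 5

Derivation:
Op 1: add_edge(A, B). Edges now: 1
Op 2: add_edge(D, B). Edges now: 2
Op 3: add_edge(C, D). Edges now: 3
Op 4: add_edge(A, D). Edges now: 4
Op 5: add_edge(E, A). Edges now: 5
Op 6: add_edge(C, A). Edges now: 6
Op 7: add_edge(E, B). Edges now: 7
Op 8: add_edge(C, F). Edges now: 8
Op 9: add_edge(F, E). Edges now: 9
Op 10: add_edge(C, B). Edges now: 10
Op 11: add_edge(F, B). Edges now: 11
Op 12: add_edge(F, D). Edges now: 12
Op 13: add_edge(A, D) (duplicate, no change). Edges now: 12
Compute levels (Kahn BFS):
  sources (in-degree 0): C
  process C: level=0
    C->A: in-degree(A)=1, level(A)>=1
    C->B: in-degree(B)=4, level(B)>=1
    C->D: in-degree(D)=2, level(D)>=1
    C->F: in-degree(F)=0, level(F)=1, enqueue
  process F: level=1
    F->B: in-degree(B)=3, level(B)>=2
    F->D: in-degree(D)=1, level(D)>=2
    F->E: in-degree(E)=0, level(E)=2, enqueue
  process E: level=2
    E->A: in-degree(A)=0, level(A)=3, enqueue
    E->B: in-degree(B)=2, level(B)>=3
  process A: level=3
    A->B: in-degree(B)=1, level(B)>=4
    A->D: in-degree(D)=0, level(D)=4, enqueue
  process D: level=4
    D->B: in-degree(B)=0, level(B)=5, enqueue
  process B: level=5
All levels: A:3, B:5, C:0, D:4, E:2, F:1
level(B) = 5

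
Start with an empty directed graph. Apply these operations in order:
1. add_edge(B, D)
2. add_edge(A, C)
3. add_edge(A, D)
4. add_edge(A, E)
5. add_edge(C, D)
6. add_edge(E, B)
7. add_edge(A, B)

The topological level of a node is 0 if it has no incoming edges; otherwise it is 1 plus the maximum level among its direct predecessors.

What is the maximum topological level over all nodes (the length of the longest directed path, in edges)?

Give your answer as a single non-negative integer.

Op 1: add_edge(B, D). Edges now: 1
Op 2: add_edge(A, C). Edges now: 2
Op 3: add_edge(A, D). Edges now: 3
Op 4: add_edge(A, E). Edges now: 4
Op 5: add_edge(C, D). Edges now: 5
Op 6: add_edge(E, B). Edges now: 6
Op 7: add_edge(A, B). Edges now: 7
Compute levels (Kahn BFS):
  sources (in-degree 0): A
  process A: level=0
    A->B: in-degree(B)=1, level(B)>=1
    A->C: in-degree(C)=0, level(C)=1, enqueue
    A->D: in-degree(D)=2, level(D)>=1
    A->E: in-degree(E)=0, level(E)=1, enqueue
  process C: level=1
    C->D: in-degree(D)=1, level(D)>=2
  process E: level=1
    E->B: in-degree(B)=0, level(B)=2, enqueue
  process B: level=2
    B->D: in-degree(D)=0, level(D)=3, enqueue
  process D: level=3
All levels: A:0, B:2, C:1, D:3, E:1
max level = 3

Answer: 3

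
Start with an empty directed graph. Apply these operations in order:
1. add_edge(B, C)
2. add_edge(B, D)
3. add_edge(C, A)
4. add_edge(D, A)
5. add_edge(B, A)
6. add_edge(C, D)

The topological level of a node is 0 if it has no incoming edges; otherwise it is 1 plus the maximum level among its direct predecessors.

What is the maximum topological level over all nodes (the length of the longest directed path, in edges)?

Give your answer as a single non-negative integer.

Op 1: add_edge(B, C). Edges now: 1
Op 2: add_edge(B, D). Edges now: 2
Op 3: add_edge(C, A). Edges now: 3
Op 4: add_edge(D, A). Edges now: 4
Op 5: add_edge(B, A). Edges now: 5
Op 6: add_edge(C, D). Edges now: 6
Compute levels (Kahn BFS):
  sources (in-degree 0): B
  process B: level=0
    B->A: in-degree(A)=2, level(A)>=1
    B->C: in-degree(C)=0, level(C)=1, enqueue
    B->D: in-degree(D)=1, level(D)>=1
  process C: level=1
    C->A: in-degree(A)=1, level(A)>=2
    C->D: in-degree(D)=0, level(D)=2, enqueue
  process D: level=2
    D->A: in-degree(A)=0, level(A)=3, enqueue
  process A: level=3
All levels: A:3, B:0, C:1, D:2
max level = 3

Answer: 3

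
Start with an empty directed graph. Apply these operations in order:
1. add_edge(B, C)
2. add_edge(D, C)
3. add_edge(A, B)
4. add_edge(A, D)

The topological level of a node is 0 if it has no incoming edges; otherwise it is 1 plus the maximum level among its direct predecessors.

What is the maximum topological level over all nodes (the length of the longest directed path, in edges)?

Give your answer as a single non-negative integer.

Answer: 2

Derivation:
Op 1: add_edge(B, C). Edges now: 1
Op 2: add_edge(D, C). Edges now: 2
Op 3: add_edge(A, B). Edges now: 3
Op 4: add_edge(A, D). Edges now: 4
Compute levels (Kahn BFS):
  sources (in-degree 0): A
  process A: level=0
    A->B: in-degree(B)=0, level(B)=1, enqueue
    A->D: in-degree(D)=0, level(D)=1, enqueue
  process B: level=1
    B->C: in-degree(C)=1, level(C)>=2
  process D: level=1
    D->C: in-degree(C)=0, level(C)=2, enqueue
  process C: level=2
All levels: A:0, B:1, C:2, D:1
max level = 2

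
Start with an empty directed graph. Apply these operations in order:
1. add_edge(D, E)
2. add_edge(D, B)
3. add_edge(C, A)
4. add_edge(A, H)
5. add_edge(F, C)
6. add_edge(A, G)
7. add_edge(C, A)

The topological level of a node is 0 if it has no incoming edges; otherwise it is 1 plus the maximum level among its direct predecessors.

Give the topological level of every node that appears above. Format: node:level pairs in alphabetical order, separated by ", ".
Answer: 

Op 1: add_edge(D, E). Edges now: 1
Op 2: add_edge(D, B). Edges now: 2
Op 3: add_edge(C, A). Edges now: 3
Op 4: add_edge(A, H). Edges now: 4
Op 5: add_edge(F, C). Edges now: 5
Op 6: add_edge(A, G). Edges now: 6
Op 7: add_edge(C, A) (duplicate, no change). Edges now: 6
Compute levels (Kahn BFS):
  sources (in-degree 0): D, F
  process D: level=0
    D->B: in-degree(B)=0, level(B)=1, enqueue
    D->E: in-degree(E)=0, level(E)=1, enqueue
  process F: level=0
    F->C: in-degree(C)=0, level(C)=1, enqueue
  process B: level=1
  process E: level=1
  process C: level=1
    C->A: in-degree(A)=0, level(A)=2, enqueue
  process A: level=2
    A->G: in-degree(G)=0, level(G)=3, enqueue
    A->H: in-degree(H)=0, level(H)=3, enqueue
  process G: level=3
  process H: level=3
All levels: A:2, B:1, C:1, D:0, E:1, F:0, G:3, H:3

Answer: A:2, B:1, C:1, D:0, E:1, F:0, G:3, H:3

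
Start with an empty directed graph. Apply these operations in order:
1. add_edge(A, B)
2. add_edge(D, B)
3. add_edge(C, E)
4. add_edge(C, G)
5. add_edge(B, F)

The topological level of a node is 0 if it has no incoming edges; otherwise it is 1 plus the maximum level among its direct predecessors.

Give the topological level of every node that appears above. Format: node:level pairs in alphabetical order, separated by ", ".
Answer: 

Op 1: add_edge(A, B). Edges now: 1
Op 2: add_edge(D, B). Edges now: 2
Op 3: add_edge(C, E). Edges now: 3
Op 4: add_edge(C, G). Edges now: 4
Op 5: add_edge(B, F). Edges now: 5
Compute levels (Kahn BFS):
  sources (in-degree 0): A, C, D
  process A: level=0
    A->B: in-degree(B)=1, level(B)>=1
  process C: level=0
    C->E: in-degree(E)=0, level(E)=1, enqueue
    C->G: in-degree(G)=0, level(G)=1, enqueue
  process D: level=0
    D->B: in-degree(B)=0, level(B)=1, enqueue
  process E: level=1
  process G: level=1
  process B: level=1
    B->F: in-degree(F)=0, level(F)=2, enqueue
  process F: level=2
All levels: A:0, B:1, C:0, D:0, E:1, F:2, G:1

Answer: A:0, B:1, C:0, D:0, E:1, F:2, G:1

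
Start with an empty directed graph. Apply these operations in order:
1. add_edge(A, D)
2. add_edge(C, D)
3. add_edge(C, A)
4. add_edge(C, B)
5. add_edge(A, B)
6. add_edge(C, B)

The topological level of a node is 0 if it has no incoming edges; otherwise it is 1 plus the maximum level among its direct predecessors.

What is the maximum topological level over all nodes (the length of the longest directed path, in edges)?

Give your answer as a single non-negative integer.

Op 1: add_edge(A, D). Edges now: 1
Op 2: add_edge(C, D). Edges now: 2
Op 3: add_edge(C, A). Edges now: 3
Op 4: add_edge(C, B). Edges now: 4
Op 5: add_edge(A, B). Edges now: 5
Op 6: add_edge(C, B) (duplicate, no change). Edges now: 5
Compute levels (Kahn BFS):
  sources (in-degree 0): C
  process C: level=0
    C->A: in-degree(A)=0, level(A)=1, enqueue
    C->B: in-degree(B)=1, level(B)>=1
    C->D: in-degree(D)=1, level(D)>=1
  process A: level=1
    A->B: in-degree(B)=0, level(B)=2, enqueue
    A->D: in-degree(D)=0, level(D)=2, enqueue
  process B: level=2
  process D: level=2
All levels: A:1, B:2, C:0, D:2
max level = 2

Answer: 2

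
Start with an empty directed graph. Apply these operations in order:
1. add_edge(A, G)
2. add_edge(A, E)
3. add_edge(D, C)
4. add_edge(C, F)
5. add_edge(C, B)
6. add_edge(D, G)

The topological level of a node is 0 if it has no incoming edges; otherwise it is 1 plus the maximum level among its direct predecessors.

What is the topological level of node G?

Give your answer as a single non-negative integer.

Op 1: add_edge(A, G). Edges now: 1
Op 2: add_edge(A, E). Edges now: 2
Op 3: add_edge(D, C). Edges now: 3
Op 4: add_edge(C, F). Edges now: 4
Op 5: add_edge(C, B). Edges now: 5
Op 6: add_edge(D, G). Edges now: 6
Compute levels (Kahn BFS):
  sources (in-degree 0): A, D
  process A: level=0
    A->E: in-degree(E)=0, level(E)=1, enqueue
    A->G: in-degree(G)=1, level(G)>=1
  process D: level=0
    D->C: in-degree(C)=0, level(C)=1, enqueue
    D->G: in-degree(G)=0, level(G)=1, enqueue
  process E: level=1
  process C: level=1
    C->B: in-degree(B)=0, level(B)=2, enqueue
    C->F: in-degree(F)=0, level(F)=2, enqueue
  process G: level=1
  process B: level=2
  process F: level=2
All levels: A:0, B:2, C:1, D:0, E:1, F:2, G:1
level(G) = 1

Answer: 1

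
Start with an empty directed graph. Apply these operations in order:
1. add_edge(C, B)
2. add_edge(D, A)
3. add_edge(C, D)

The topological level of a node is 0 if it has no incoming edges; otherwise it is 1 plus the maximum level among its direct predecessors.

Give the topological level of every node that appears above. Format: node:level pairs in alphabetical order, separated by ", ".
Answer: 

Answer: A:2, B:1, C:0, D:1

Derivation:
Op 1: add_edge(C, B). Edges now: 1
Op 2: add_edge(D, A). Edges now: 2
Op 3: add_edge(C, D). Edges now: 3
Compute levels (Kahn BFS):
  sources (in-degree 0): C
  process C: level=0
    C->B: in-degree(B)=0, level(B)=1, enqueue
    C->D: in-degree(D)=0, level(D)=1, enqueue
  process B: level=1
  process D: level=1
    D->A: in-degree(A)=0, level(A)=2, enqueue
  process A: level=2
All levels: A:2, B:1, C:0, D:1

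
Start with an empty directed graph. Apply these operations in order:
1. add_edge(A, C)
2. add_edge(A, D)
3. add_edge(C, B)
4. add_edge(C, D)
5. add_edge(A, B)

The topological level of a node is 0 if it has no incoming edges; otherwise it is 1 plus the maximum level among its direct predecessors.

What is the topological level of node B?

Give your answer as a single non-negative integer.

Op 1: add_edge(A, C). Edges now: 1
Op 2: add_edge(A, D). Edges now: 2
Op 3: add_edge(C, B). Edges now: 3
Op 4: add_edge(C, D). Edges now: 4
Op 5: add_edge(A, B). Edges now: 5
Compute levels (Kahn BFS):
  sources (in-degree 0): A
  process A: level=0
    A->B: in-degree(B)=1, level(B)>=1
    A->C: in-degree(C)=0, level(C)=1, enqueue
    A->D: in-degree(D)=1, level(D)>=1
  process C: level=1
    C->B: in-degree(B)=0, level(B)=2, enqueue
    C->D: in-degree(D)=0, level(D)=2, enqueue
  process B: level=2
  process D: level=2
All levels: A:0, B:2, C:1, D:2
level(B) = 2

Answer: 2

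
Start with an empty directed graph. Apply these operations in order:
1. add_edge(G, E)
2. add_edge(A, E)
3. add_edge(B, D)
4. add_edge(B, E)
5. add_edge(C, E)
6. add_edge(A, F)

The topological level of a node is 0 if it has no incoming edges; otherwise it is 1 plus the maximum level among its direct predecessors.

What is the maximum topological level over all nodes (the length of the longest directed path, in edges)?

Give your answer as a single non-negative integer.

Op 1: add_edge(G, E). Edges now: 1
Op 2: add_edge(A, E). Edges now: 2
Op 3: add_edge(B, D). Edges now: 3
Op 4: add_edge(B, E). Edges now: 4
Op 5: add_edge(C, E). Edges now: 5
Op 6: add_edge(A, F). Edges now: 6
Compute levels (Kahn BFS):
  sources (in-degree 0): A, B, C, G
  process A: level=0
    A->E: in-degree(E)=3, level(E)>=1
    A->F: in-degree(F)=0, level(F)=1, enqueue
  process B: level=0
    B->D: in-degree(D)=0, level(D)=1, enqueue
    B->E: in-degree(E)=2, level(E)>=1
  process C: level=0
    C->E: in-degree(E)=1, level(E)>=1
  process G: level=0
    G->E: in-degree(E)=0, level(E)=1, enqueue
  process F: level=1
  process D: level=1
  process E: level=1
All levels: A:0, B:0, C:0, D:1, E:1, F:1, G:0
max level = 1

Answer: 1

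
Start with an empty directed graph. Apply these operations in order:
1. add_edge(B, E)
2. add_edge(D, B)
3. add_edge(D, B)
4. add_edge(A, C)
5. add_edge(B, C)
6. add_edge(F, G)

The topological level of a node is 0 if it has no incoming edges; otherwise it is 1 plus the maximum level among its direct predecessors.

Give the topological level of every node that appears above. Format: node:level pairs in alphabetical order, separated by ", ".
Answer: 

Op 1: add_edge(B, E). Edges now: 1
Op 2: add_edge(D, B). Edges now: 2
Op 3: add_edge(D, B) (duplicate, no change). Edges now: 2
Op 4: add_edge(A, C). Edges now: 3
Op 5: add_edge(B, C). Edges now: 4
Op 6: add_edge(F, G). Edges now: 5
Compute levels (Kahn BFS):
  sources (in-degree 0): A, D, F
  process A: level=0
    A->C: in-degree(C)=1, level(C)>=1
  process D: level=0
    D->B: in-degree(B)=0, level(B)=1, enqueue
  process F: level=0
    F->G: in-degree(G)=0, level(G)=1, enqueue
  process B: level=1
    B->C: in-degree(C)=0, level(C)=2, enqueue
    B->E: in-degree(E)=0, level(E)=2, enqueue
  process G: level=1
  process C: level=2
  process E: level=2
All levels: A:0, B:1, C:2, D:0, E:2, F:0, G:1

Answer: A:0, B:1, C:2, D:0, E:2, F:0, G:1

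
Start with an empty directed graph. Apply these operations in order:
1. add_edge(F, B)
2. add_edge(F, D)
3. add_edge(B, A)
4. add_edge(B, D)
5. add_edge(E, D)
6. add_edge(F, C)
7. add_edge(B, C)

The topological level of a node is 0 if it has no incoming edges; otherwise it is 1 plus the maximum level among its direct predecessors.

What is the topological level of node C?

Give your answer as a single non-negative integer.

Answer: 2

Derivation:
Op 1: add_edge(F, B). Edges now: 1
Op 2: add_edge(F, D). Edges now: 2
Op 3: add_edge(B, A). Edges now: 3
Op 4: add_edge(B, D). Edges now: 4
Op 5: add_edge(E, D). Edges now: 5
Op 6: add_edge(F, C). Edges now: 6
Op 7: add_edge(B, C). Edges now: 7
Compute levels (Kahn BFS):
  sources (in-degree 0): E, F
  process E: level=0
    E->D: in-degree(D)=2, level(D)>=1
  process F: level=0
    F->B: in-degree(B)=0, level(B)=1, enqueue
    F->C: in-degree(C)=1, level(C)>=1
    F->D: in-degree(D)=1, level(D)>=1
  process B: level=1
    B->A: in-degree(A)=0, level(A)=2, enqueue
    B->C: in-degree(C)=0, level(C)=2, enqueue
    B->D: in-degree(D)=0, level(D)=2, enqueue
  process A: level=2
  process C: level=2
  process D: level=2
All levels: A:2, B:1, C:2, D:2, E:0, F:0
level(C) = 2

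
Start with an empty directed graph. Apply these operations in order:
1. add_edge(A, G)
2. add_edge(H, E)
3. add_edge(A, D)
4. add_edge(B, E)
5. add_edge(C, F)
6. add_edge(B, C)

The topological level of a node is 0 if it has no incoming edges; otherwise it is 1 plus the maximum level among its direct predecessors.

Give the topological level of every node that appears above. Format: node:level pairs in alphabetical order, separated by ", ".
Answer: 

Op 1: add_edge(A, G). Edges now: 1
Op 2: add_edge(H, E). Edges now: 2
Op 3: add_edge(A, D). Edges now: 3
Op 4: add_edge(B, E). Edges now: 4
Op 5: add_edge(C, F). Edges now: 5
Op 6: add_edge(B, C). Edges now: 6
Compute levels (Kahn BFS):
  sources (in-degree 0): A, B, H
  process A: level=0
    A->D: in-degree(D)=0, level(D)=1, enqueue
    A->G: in-degree(G)=0, level(G)=1, enqueue
  process B: level=0
    B->C: in-degree(C)=0, level(C)=1, enqueue
    B->E: in-degree(E)=1, level(E)>=1
  process H: level=0
    H->E: in-degree(E)=0, level(E)=1, enqueue
  process D: level=1
  process G: level=1
  process C: level=1
    C->F: in-degree(F)=0, level(F)=2, enqueue
  process E: level=1
  process F: level=2
All levels: A:0, B:0, C:1, D:1, E:1, F:2, G:1, H:0

Answer: A:0, B:0, C:1, D:1, E:1, F:2, G:1, H:0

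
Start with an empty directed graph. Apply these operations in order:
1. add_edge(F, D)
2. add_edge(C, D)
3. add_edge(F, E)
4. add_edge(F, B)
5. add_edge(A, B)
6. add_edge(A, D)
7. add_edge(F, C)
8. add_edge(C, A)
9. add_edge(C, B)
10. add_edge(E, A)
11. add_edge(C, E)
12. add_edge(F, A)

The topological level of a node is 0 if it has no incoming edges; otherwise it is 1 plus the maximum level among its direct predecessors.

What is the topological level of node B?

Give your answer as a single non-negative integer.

Op 1: add_edge(F, D). Edges now: 1
Op 2: add_edge(C, D). Edges now: 2
Op 3: add_edge(F, E). Edges now: 3
Op 4: add_edge(F, B). Edges now: 4
Op 5: add_edge(A, B). Edges now: 5
Op 6: add_edge(A, D). Edges now: 6
Op 7: add_edge(F, C). Edges now: 7
Op 8: add_edge(C, A). Edges now: 8
Op 9: add_edge(C, B). Edges now: 9
Op 10: add_edge(E, A). Edges now: 10
Op 11: add_edge(C, E). Edges now: 11
Op 12: add_edge(F, A). Edges now: 12
Compute levels (Kahn BFS):
  sources (in-degree 0): F
  process F: level=0
    F->A: in-degree(A)=2, level(A)>=1
    F->B: in-degree(B)=2, level(B)>=1
    F->C: in-degree(C)=0, level(C)=1, enqueue
    F->D: in-degree(D)=2, level(D)>=1
    F->E: in-degree(E)=1, level(E)>=1
  process C: level=1
    C->A: in-degree(A)=1, level(A)>=2
    C->B: in-degree(B)=1, level(B)>=2
    C->D: in-degree(D)=1, level(D)>=2
    C->E: in-degree(E)=0, level(E)=2, enqueue
  process E: level=2
    E->A: in-degree(A)=0, level(A)=3, enqueue
  process A: level=3
    A->B: in-degree(B)=0, level(B)=4, enqueue
    A->D: in-degree(D)=0, level(D)=4, enqueue
  process B: level=4
  process D: level=4
All levels: A:3, B:4, C:1, D:4, E:2, F:0
level(B) = 4

Answer: 4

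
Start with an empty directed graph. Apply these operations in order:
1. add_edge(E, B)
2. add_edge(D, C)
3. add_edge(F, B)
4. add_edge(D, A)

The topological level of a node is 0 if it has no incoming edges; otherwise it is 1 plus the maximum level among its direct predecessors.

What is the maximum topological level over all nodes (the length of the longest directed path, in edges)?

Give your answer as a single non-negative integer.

Answer: 1

Derivation:
Op 1: add_edge(E, B). Edges now: 1
Op 2: add_edge(D, C). Edges now: 2
Op 3: add_edge(F, B). Edges now: 3
Op 4: add_edge(D, A). Edges now: 4
Compute levels (Kahn BFS):
  sources (in-degree 0): D, E, F
  process D: level=0
    D->A: in-degree(A)=0, level(A)=1, enqueue
    D->C: in-degree(C)=0, level(C)=1, enqueue
  process E: level=0
    E->B: in-degree(B)=1, level(B)>=1
  process F: level=0
    F->B: in-degree(B)=0, level(B)=1, enqueue
  process A: level=1
  process C: level=1
  process B: level=1
All levels: A:1, B:1, C:1, D:0, E:0, F:0
max level = 1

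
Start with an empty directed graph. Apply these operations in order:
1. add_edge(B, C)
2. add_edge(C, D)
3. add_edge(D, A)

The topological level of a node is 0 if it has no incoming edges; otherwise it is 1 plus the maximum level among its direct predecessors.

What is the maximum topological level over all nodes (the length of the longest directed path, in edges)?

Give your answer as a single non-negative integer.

Answer: 3

Derivation:
Op 1: add_edge(B, C). Edges now: 1
Op 2: add_edge(C, D). Edges now: 2
Op 3: add_edge(D, A). Edges now: 3
Compute levels (Kahn BFS):
  sources (in-degree 0): B
  process B: level=0
    B->C: in-degree(C)=0, level(C)=1, enqueue
  process C: level=1
    C->D: in-degree(D)=0, level(D)=2, enqueue
  process D: level=2
    D->A: in-degree(A)=0, level(A)=3, enqueue
  process A: level=3
All levels: A:3, B:0, C:1, D:2
max level = 3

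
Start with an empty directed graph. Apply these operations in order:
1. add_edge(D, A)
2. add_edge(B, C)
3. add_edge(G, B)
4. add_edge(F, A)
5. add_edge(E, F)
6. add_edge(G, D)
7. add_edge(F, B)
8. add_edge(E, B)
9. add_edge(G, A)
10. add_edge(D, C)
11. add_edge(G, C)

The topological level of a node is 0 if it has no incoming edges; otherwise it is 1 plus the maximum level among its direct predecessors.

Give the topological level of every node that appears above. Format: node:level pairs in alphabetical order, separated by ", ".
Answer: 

Answer: A:2, B:2, C:3, D:1, E:0, F:1, G:0

Derivation:
Op 1: add_edge(D, A). Edges now: 1
Op 2: add_edge(B, C). Edges now: 2
Op 3: add_edge(G, B). Edges now: 3
Op 4: add_edge(F, A). Edges now: 4
Op 5: add_edge(E, F). Edges now: 5
Op 6: add_edge(G, D). Edges now: 6
Op 7: add_edge(F, B). Edges now: 7
Op 8: add_edge(E, B). Edges now: 8
Op 9: add_edge(G, A). Edges now: 9
Op 10: add_edge(D, C). Edges now: 10
Op 11: add_edge(G, C). Edges now: 11
Compute levels (Kahn BFS):
  sources (in-degree 0): E, G
  process E: level=0
    E->B: in-degree(B)=2, level(B)>=1
    E->F: in-degree(F)=0, level(F)=1, enqueue
  process G: level=0
    G->A: in-degree(A)=2, level(A)>=1
    G->B: in-degree(B)=1, level(B)>=1
    G->C: in-degree(C)=2, level(C)>=1
    G->D: in-degree(D)=0, level(D)=1, enqueue
  process F: level=1
    F->A: in-degree(A)=1, level(A)>=2
    F->B: in-degree(B)=0, level(B)=2, enqueue
  process D: level=1
    D->A: in-degree(A)=0, level(A)=2, enqueue
    D->C: in-degree(C)=1, level(C)>=2
  process B: level=2
    B->C: in-degree(C)=0, level(C)=3, enqueue
  process A: level=2
  process C: level=3
All levels: A:2, B:2, C:3, D:1, E:0, F:1, G:0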